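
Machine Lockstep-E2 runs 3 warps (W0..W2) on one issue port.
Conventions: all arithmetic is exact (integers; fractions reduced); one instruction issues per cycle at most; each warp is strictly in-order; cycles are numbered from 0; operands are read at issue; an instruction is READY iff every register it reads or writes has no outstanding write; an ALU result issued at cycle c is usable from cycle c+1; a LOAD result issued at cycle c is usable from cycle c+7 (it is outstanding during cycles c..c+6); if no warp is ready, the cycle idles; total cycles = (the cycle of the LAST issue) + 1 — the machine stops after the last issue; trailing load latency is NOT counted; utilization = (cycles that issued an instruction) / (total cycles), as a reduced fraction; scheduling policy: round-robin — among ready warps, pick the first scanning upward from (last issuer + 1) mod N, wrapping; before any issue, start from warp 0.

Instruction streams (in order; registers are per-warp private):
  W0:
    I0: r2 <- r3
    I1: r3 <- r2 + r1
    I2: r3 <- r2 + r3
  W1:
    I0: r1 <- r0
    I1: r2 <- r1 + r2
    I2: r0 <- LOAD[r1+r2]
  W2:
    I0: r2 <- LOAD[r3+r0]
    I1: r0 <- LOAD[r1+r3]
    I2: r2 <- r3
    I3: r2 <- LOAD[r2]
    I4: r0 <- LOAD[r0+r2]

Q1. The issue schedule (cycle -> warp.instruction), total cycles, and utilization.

cycle 0: W0.I0
cycle 1: W1.I0
cycle 2: W2.I0
cycle 3: W0.I1
cycle 4: W1.I1
cycle 5: W2.I1
cycle 6: W0.I2
cycle 7: W1.I2
cycle 8: idle
cycle 9: W2.I2
cycle 10: W2.I3
cycle 11: idle
cycle 12: idle
cycle 13: idle
cycle 14: idle
cycle 15: idle
cycle 16: idle
cycle 17: W2.I4

Answer: 18 cycles, utilization 11/18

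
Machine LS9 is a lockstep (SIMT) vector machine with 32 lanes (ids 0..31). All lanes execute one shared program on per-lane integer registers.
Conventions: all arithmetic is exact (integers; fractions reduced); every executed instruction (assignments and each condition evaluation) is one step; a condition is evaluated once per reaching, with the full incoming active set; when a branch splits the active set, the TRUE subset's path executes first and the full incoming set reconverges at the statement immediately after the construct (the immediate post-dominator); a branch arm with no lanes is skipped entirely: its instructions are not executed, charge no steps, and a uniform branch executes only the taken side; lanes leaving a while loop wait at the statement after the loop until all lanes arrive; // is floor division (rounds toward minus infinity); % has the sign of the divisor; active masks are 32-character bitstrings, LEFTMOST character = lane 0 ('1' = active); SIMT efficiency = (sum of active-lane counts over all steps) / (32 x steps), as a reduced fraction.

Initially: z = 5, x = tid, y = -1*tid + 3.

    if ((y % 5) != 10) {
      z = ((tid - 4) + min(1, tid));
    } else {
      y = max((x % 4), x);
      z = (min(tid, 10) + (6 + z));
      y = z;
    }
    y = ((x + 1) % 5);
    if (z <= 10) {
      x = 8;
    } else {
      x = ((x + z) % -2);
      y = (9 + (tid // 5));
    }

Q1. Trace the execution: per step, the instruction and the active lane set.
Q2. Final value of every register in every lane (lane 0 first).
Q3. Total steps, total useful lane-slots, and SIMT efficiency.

step 0: eval ((y % 5) != 10)         11111111111111111111111111111111
step 1: z <- ((tid - 4) + min(1, tid)) 11111111111111111111111111111111
step 2: y <- ((x + 1) % 5)           11111111111111111111111111111111
step 3: eval (z <= 10)               11111111111111111111111111111111
step 4: x <- 8                       11111111111111000000000000000000
step 5: x <- ((x + z) % -2)          00000000000000111111111111111111
step 6: y <- (9 + (tid // 5))        00000000000000111111111111111111

Answer: 7 steps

z: -4,-2,-1,0,1,2,3,4,5,6,7,8,9,10,11,12,13,14,15,16,17,18,19,20,21,22,23,24,25,26,27,28
x: 8,8,8,8,8,8,8,8,8,8,8,8,8,8,-1,-1,-1,-1,-1,-1,-1,-1,-1,-1,-1,-1,-1,-1,-1,-1,-1,-1
y: 1,2,3,4,0,1,2,3,4,0,1,2,3,4,11,12,12,12,12,12,13,13,13,13,13,14,14,14,14,14,15,15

steps = 7; useful = 178; efficiency = 178/224 = 89/112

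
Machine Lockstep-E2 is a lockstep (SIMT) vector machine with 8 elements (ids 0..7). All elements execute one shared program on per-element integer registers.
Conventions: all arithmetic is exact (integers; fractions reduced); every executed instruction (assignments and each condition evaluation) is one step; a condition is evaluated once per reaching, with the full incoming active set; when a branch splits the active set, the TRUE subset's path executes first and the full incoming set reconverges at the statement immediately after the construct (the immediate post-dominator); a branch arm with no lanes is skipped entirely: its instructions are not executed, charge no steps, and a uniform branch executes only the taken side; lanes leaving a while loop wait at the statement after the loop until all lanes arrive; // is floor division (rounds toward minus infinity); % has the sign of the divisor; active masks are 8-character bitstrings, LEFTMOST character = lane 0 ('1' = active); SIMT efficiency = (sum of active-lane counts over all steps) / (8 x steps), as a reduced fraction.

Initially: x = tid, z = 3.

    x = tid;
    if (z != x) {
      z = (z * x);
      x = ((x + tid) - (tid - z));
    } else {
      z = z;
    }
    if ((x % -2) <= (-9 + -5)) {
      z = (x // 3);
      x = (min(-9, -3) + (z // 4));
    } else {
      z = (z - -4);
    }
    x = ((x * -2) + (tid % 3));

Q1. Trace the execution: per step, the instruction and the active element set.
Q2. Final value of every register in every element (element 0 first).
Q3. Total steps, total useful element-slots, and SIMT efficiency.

step 0: x <- tid                     11111111
step 1: eval (z != x)                11111111
step 2: z <- (z * x)                 11101111
step 3: x <- ((x + tid) - (tid - z)) 11101111
step 4: z <- z                       00010000
step 5: eval ((x % -2) <= (-9 + -5)) 11111111
step 6: z <- (z - -4)                11111111
step 7: x <- ((x * -2) + (tid % 3))  11111111

Answer: 8 steps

x: 0,-7,-14,-6,-31,-38,-48,-55
z: 4,7,10,7,16,19,22,25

steps = 8; useful = 55; efficiency = 55/64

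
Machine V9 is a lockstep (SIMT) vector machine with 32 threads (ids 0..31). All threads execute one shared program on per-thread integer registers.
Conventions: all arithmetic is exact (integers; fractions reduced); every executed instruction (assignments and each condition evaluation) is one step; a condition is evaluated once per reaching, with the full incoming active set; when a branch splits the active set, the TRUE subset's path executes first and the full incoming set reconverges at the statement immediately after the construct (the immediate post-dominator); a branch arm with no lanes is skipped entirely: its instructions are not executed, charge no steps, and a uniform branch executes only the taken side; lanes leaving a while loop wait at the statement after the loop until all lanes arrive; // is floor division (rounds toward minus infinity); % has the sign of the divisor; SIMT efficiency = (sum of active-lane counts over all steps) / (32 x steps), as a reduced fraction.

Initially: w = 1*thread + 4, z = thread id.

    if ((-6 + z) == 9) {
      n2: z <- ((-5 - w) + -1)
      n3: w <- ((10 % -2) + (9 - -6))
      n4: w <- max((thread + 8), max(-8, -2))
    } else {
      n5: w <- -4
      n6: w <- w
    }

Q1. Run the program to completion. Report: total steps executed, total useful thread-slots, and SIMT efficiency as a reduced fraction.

Answer: 6 steps, 97 useful, 97/192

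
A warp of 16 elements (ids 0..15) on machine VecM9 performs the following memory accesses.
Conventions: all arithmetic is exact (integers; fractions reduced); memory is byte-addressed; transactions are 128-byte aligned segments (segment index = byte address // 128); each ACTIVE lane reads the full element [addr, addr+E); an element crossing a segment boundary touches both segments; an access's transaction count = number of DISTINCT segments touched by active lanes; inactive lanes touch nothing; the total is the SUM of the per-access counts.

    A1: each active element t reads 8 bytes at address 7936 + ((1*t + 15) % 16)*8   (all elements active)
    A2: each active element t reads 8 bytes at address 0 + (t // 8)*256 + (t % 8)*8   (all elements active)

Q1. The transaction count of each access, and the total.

A1: 1 transaction
A2: 2 transactions

Answer: 1,2; total 3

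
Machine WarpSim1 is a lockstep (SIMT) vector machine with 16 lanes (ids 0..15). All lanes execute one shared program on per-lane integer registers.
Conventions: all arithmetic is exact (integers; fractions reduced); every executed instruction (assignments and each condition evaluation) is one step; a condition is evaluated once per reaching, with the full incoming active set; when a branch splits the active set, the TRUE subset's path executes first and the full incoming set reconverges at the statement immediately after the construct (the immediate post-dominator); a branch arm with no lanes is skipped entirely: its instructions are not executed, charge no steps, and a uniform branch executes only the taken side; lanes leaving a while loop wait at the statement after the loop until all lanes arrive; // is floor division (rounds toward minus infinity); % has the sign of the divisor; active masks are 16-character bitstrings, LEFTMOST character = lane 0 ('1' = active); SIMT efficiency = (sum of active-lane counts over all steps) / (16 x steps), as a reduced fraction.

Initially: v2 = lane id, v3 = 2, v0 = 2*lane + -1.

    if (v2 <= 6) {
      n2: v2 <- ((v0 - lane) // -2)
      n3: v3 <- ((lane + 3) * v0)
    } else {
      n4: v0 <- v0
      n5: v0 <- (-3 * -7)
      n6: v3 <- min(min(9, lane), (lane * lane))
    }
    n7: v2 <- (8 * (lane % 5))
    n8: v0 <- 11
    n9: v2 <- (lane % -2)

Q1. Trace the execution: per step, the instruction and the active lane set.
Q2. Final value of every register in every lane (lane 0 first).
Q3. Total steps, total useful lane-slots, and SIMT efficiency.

step 0: eval (v2 <= 6)               1111111111111111
step 1: v2 <- ((v0 - lane) // -2)    1111111000000000
step 2: v3 <- ((lane + 3) * v0)      1111111000000000
step 3: v0 <- v0                     0000000111111111
step 4: v0 <- (-3 * -7)              0000000111111111
step 5: v3 <- min(min(9, lane), (lane * lane)) 0000000111111111
step 6: v2 <- (8 * (lane % 5))       1111111111111111
step 7: v0 <- 11                     1111111111111111
step 8: v2 <- (lane % -2)            1111111111111111

Answer: 9 steps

v2: 0,-1,0,-1,0,-1,0,-1,0,-1,0,-1,0,-1,0,-1
v3: -3,4,15,30,49,72,99,7,8,9,9,9,9,9,9,9
v0: 11,11,11,11,11,11,11,11,11,11,11,11,11,11,11,11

steps = 9; useful = 105; efficiency = 105/144 = 35/48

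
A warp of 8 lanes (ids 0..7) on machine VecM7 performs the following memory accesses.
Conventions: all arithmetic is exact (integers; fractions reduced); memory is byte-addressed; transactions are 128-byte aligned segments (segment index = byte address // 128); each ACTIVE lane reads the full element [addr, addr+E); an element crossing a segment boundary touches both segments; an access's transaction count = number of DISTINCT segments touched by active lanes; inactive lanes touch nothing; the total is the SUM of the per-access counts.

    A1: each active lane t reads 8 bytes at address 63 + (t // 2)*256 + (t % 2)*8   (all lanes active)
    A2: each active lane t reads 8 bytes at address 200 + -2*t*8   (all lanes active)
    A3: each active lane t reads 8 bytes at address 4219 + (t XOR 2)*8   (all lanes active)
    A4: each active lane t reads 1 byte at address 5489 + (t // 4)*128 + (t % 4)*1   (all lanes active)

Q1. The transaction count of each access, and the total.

A1: 4 transactions
A2: 2 transactions
A3: 2 transactions
A4: 2 transactions

Answer: 4,2,2,2; total 10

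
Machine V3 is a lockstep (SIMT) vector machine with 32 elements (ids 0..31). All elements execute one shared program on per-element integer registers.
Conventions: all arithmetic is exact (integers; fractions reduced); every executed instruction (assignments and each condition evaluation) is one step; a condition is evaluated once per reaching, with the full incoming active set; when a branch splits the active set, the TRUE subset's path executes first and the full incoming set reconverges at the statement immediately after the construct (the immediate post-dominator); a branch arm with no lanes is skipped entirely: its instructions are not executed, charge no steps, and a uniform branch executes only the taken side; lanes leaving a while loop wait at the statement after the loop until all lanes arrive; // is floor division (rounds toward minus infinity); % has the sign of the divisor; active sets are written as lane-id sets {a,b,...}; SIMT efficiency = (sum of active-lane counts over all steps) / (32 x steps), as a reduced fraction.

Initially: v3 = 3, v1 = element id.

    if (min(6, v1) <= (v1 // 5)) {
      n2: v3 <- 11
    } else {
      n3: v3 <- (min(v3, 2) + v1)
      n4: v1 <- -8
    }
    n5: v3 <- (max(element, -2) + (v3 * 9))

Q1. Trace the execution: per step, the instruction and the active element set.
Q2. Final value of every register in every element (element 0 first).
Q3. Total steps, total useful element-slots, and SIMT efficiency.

step 0: eval (min(6, v1) <= (v1 // 5)) {0,1,2,3,4,5,6,7,8,9,10,11,12,13,14,15,16,17,18,19,20,21,22,23,24,25,26,27,28,29,30,31}
step 1: v3 <- 11                     {0,30,31}
step 2: v3 <- (min(v3, 2) + v1)      {1,2,3,4,5,6,7,8,9,10,11,12,13,14,15,16,17,18,19,20,21,22,23,24,25,26,27,28,29}
step 3: v1 <- -8                     {1,2,3,4,5,6,7,8,9,10,11,12,13,14,15,16,17,18,19,20,21,22,23,24,25,26,27,28,29}
step 4: v3 <- (max(element, -2) + (v3 * 9)) {0,1,2,3,4,5,6,7,8,9,10,11,12,13,14,15,16,17,18,19,20,21,22,23,24,25,26,27,28,29,30,31}

Answer: 5 steps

v3: 99,28,38,48,58,68,78,88,98,108,118,128,138,148,158,168,178,188,198,208,218,228,238,248,258,268,278,288,298,308,129,130
v1: 0,-8,-8,-8,-8,-8,-8,-8,-8,-8,-8,-8,-8,-8,-8,-8,-8,-8,-8,-8,-8,-8,-8,-8,-8,-8,-8,-8,-8,-8,30,31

steps = 5; useful = 125; efficiency = 125/160 = 25/32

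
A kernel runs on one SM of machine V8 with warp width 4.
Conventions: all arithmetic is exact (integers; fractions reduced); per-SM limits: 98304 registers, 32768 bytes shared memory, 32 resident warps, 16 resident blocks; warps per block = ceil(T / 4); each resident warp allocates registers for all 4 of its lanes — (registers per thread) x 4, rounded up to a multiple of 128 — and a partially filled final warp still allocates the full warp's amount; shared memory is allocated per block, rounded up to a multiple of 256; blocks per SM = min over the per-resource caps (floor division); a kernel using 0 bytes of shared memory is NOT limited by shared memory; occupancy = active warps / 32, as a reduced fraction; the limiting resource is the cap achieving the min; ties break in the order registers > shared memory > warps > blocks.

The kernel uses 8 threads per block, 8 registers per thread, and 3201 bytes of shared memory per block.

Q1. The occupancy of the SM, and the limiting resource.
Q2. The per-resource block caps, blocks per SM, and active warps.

Answer: occupancy 9/16, limited by shared memory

registers: 384 blocks
shared memory: 9 blocks
warps: 16 blocks
blocks: 16 blocks

Answer: 9 blocks, 18 active warps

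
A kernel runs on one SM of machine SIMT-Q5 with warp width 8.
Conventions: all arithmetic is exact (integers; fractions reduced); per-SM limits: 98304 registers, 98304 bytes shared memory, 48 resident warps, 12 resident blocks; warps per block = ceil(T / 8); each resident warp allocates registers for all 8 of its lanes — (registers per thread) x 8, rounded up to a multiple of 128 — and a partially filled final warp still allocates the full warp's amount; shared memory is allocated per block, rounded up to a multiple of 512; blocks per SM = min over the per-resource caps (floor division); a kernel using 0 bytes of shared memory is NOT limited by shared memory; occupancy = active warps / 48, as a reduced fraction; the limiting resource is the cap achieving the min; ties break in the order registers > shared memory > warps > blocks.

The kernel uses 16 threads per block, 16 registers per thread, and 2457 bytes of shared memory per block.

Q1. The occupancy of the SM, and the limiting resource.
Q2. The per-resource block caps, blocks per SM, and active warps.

Answer: occupancy 1/2, limited by blocks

registers: 384 blocks
shared memory: 38 blocks
warps: 24 blocks
blocks: 12 blocks

Answer: 12 blocks, 24 active warps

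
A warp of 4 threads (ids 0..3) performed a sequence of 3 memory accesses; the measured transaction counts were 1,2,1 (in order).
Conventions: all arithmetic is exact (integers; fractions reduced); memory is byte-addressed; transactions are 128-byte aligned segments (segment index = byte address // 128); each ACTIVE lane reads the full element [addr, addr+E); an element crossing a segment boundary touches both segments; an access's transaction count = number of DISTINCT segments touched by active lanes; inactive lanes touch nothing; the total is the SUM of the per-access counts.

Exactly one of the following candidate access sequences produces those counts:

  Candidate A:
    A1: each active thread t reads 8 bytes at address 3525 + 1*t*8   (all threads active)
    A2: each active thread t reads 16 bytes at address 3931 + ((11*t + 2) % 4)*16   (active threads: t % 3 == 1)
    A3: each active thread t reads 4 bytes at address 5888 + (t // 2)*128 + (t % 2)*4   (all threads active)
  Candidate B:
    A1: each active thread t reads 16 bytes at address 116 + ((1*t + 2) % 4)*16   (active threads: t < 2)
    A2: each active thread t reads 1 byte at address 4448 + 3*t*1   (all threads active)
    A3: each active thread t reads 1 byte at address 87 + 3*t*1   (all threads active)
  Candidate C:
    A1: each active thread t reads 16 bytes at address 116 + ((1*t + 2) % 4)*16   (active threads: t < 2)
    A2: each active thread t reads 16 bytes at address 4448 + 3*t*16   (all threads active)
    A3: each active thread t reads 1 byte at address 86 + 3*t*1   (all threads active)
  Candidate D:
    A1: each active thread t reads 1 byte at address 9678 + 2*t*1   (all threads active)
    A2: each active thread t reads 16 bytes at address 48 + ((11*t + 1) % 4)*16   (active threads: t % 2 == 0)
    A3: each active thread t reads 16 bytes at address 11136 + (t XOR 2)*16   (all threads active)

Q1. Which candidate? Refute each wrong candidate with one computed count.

A: A2 gives 1 transaction, not 2
B: A2 gives 1 transaction, not 2
D: A2 gives 1 transaction, not 2
C: all counts match (1,2,1)

Answer: C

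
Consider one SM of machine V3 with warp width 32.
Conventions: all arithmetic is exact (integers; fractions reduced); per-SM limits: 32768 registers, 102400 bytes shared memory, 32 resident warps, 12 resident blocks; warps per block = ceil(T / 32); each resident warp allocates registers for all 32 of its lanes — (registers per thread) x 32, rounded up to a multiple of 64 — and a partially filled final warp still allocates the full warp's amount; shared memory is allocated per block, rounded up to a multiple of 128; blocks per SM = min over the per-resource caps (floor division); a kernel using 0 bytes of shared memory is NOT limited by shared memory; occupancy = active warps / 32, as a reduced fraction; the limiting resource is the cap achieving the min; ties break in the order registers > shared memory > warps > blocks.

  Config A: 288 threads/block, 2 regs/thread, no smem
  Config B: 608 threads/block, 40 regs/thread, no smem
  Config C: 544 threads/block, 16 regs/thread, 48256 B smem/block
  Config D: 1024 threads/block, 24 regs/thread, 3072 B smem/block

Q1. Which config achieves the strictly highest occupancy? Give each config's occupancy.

occupancies: A 27/32, B 19/32, C 17/32, D 1

Answer: D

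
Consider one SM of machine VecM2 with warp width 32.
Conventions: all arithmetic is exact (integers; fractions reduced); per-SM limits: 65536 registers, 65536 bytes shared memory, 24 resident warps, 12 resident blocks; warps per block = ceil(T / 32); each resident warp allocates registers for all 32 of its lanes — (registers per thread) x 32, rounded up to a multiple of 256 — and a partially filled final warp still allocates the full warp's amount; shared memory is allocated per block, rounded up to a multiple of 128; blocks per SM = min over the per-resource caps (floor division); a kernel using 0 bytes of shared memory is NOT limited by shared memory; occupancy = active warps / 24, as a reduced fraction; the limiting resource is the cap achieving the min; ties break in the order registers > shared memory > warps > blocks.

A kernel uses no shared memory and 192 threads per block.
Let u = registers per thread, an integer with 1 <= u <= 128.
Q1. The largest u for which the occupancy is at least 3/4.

Answer: u = 112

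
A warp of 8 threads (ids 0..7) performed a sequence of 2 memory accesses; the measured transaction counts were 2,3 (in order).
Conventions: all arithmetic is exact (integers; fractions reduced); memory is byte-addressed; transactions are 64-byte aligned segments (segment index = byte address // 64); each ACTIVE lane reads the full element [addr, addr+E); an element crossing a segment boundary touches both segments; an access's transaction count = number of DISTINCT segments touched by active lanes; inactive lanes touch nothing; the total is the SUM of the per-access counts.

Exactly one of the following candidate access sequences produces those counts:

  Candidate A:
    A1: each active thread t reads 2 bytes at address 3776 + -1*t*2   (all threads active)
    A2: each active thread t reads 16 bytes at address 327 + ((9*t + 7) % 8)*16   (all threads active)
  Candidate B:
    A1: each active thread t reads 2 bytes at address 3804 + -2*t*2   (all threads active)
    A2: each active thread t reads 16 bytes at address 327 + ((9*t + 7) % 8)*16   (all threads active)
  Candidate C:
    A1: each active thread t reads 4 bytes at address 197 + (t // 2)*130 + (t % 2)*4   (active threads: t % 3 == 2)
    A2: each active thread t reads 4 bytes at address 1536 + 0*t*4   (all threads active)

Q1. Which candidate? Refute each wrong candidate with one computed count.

B: A1 gives 1 transaction, not 2
C: A2 gives 1 transaction, not 3
A: all counts match (2,3)

Answer: A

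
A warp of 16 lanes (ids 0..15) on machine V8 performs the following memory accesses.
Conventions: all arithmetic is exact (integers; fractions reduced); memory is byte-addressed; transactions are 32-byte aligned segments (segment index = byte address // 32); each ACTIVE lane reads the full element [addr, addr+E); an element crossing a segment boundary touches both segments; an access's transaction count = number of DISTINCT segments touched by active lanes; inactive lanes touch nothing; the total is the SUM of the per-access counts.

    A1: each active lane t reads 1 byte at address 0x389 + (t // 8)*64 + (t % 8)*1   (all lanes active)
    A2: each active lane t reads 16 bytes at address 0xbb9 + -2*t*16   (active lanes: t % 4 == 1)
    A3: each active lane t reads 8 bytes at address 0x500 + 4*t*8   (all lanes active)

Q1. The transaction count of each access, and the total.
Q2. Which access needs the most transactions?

A1: 2 transactions
A2: 8 transactions
A3: 16 transactions

Answer: 2,8,16; total 26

Answer: A3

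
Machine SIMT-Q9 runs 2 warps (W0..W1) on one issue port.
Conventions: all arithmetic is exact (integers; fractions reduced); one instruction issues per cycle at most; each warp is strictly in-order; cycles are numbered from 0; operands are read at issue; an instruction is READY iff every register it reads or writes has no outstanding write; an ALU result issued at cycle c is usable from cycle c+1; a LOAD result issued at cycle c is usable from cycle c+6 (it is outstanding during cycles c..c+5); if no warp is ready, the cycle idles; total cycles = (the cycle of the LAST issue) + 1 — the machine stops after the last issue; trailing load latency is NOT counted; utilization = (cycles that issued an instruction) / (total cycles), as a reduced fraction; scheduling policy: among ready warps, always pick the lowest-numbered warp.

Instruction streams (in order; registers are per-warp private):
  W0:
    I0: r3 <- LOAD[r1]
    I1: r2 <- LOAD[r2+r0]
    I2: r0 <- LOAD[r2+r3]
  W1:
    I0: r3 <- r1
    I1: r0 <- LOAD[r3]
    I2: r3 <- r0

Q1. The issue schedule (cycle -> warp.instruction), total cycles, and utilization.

cycle 0: W0.I0
cycle 1: W0.I1
cycle 2: W1.I0
cycle 3: W1.I1
cycle 4: idle
cycle 5: idle
cycle 6: idle
cycle 7: W0.I2
cycle 8: idle
cycle 9: W1.I2

Answer: 10 cycles, utilization 3/5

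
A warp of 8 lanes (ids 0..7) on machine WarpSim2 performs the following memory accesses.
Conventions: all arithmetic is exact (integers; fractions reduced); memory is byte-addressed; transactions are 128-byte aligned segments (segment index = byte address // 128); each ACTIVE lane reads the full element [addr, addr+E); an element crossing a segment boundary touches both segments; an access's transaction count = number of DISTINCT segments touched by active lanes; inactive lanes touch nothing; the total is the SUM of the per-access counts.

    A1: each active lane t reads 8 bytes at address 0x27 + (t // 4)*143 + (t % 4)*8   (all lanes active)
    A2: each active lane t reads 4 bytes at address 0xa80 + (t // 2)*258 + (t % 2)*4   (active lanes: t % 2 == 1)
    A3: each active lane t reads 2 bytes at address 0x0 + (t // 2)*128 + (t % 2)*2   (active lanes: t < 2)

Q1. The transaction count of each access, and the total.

A1: 2 transactions
A2: 4 transactions
A3: 1 transaction

Answer: 2,4,1; total 7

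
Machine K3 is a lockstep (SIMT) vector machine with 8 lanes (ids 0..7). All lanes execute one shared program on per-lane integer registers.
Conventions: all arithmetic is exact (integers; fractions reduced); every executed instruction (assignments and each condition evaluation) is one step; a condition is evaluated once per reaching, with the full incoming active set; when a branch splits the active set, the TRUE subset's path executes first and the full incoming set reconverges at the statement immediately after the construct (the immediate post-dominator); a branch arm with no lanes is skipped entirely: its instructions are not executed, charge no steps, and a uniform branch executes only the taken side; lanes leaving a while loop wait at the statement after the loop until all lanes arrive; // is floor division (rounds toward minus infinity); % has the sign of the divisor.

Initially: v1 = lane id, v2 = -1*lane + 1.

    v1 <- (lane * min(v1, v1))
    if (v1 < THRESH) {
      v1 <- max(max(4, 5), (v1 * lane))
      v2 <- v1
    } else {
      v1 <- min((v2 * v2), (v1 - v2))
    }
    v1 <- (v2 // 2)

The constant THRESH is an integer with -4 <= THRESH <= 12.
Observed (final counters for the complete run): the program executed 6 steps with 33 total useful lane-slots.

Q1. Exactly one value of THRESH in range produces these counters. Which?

Answer: THRESH = 1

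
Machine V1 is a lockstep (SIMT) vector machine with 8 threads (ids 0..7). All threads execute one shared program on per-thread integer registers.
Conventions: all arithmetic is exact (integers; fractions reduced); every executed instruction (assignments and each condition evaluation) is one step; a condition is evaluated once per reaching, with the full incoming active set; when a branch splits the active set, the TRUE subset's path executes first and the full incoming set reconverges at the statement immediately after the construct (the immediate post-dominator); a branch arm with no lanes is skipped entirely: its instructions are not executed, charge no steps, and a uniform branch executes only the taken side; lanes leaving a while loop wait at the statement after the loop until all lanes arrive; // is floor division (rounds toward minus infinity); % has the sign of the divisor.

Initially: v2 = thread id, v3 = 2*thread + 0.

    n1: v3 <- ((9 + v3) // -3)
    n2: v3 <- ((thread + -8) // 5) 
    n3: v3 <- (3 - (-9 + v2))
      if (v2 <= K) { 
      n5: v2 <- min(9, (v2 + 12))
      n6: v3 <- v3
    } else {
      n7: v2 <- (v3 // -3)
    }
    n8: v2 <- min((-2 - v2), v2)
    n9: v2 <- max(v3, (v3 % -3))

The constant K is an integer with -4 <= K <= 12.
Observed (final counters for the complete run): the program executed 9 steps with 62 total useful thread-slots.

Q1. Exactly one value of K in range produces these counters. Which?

Answer: K = 5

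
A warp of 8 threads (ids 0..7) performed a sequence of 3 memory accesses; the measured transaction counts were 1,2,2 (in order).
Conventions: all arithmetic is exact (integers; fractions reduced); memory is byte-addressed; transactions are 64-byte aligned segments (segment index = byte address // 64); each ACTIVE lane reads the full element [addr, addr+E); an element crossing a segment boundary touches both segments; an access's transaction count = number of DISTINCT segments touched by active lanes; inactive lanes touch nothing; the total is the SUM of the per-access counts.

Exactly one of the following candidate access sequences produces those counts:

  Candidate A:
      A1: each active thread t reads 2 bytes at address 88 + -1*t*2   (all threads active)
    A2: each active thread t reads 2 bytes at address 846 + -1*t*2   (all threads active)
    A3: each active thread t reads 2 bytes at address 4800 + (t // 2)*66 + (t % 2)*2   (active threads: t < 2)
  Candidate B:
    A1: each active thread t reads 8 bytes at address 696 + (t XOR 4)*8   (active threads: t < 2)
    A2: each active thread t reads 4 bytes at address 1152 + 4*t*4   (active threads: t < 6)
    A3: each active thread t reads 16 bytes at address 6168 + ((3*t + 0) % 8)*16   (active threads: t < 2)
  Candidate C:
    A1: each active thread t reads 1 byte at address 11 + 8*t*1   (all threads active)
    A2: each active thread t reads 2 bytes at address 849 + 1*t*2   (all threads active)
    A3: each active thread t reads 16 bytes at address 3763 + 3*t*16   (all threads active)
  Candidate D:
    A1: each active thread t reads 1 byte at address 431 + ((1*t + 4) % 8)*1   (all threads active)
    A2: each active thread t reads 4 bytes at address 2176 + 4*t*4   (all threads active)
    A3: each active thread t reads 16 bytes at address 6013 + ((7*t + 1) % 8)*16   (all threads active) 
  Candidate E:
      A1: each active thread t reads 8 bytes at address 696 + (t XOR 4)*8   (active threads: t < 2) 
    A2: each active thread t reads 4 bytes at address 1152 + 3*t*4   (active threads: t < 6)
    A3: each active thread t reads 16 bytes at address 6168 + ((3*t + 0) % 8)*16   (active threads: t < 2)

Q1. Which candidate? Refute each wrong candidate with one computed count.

A: A2 gives 1 transaction, not 2
C: A1 gives 2 transactions, not 1
D: A3 gives 3 transactions, not 2
E: A2 gives 1 transaction, not 2
B: all counts match (1,2,2)

Answer: B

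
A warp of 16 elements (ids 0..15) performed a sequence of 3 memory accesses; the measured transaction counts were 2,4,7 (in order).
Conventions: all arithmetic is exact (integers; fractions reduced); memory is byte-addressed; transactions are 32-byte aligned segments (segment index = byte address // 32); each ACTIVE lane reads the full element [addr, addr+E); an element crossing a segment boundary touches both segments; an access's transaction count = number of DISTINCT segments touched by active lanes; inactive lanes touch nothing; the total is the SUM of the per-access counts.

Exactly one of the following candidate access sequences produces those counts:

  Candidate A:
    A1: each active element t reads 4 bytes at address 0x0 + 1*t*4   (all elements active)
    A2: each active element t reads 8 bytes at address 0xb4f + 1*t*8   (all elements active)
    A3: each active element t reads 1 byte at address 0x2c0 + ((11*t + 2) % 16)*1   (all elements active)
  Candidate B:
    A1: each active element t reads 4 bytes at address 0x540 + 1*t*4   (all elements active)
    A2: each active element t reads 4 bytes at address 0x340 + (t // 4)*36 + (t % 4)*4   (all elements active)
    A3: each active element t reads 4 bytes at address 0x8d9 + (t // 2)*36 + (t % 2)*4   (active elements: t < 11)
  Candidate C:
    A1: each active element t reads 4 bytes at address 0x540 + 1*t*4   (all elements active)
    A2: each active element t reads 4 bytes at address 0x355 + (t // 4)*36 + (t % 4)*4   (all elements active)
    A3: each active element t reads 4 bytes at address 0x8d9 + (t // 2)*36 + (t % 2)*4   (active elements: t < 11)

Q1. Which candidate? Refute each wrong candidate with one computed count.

A: A2 gives 5 transactions, not 4
C: A2 gives 5 transactions, not 4
B: all counts match (2,4,7)

Answer: B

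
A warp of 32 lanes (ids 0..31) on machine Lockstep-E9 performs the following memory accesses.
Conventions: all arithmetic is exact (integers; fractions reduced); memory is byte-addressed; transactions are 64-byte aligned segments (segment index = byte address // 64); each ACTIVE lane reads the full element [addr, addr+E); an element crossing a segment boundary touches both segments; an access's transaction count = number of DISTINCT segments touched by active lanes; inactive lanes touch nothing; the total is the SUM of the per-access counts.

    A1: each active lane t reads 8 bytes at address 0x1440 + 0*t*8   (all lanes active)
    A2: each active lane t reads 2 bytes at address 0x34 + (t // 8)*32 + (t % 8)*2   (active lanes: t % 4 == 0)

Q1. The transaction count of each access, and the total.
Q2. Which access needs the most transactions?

A1: 1 transaction
A2: 3 transactions

Answer: 1,3; total 4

Answer: A2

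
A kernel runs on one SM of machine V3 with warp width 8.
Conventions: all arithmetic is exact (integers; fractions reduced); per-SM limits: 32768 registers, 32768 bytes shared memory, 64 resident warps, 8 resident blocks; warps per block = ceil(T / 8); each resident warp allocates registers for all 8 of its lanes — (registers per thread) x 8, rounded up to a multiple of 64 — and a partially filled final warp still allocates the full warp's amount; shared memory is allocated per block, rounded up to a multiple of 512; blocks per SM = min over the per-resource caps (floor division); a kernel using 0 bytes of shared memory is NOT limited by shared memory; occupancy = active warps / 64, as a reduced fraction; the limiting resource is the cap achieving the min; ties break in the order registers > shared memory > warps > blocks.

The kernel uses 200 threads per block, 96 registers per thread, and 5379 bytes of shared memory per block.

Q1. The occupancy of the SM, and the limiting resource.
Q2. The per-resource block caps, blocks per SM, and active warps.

Answer: occupancy 25/64, limited by registers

registers: 1 block
shared memory: 5 blocks
warps: 2 blocks
blocks: 8 blocks

Answer: 1 block, 25 active warps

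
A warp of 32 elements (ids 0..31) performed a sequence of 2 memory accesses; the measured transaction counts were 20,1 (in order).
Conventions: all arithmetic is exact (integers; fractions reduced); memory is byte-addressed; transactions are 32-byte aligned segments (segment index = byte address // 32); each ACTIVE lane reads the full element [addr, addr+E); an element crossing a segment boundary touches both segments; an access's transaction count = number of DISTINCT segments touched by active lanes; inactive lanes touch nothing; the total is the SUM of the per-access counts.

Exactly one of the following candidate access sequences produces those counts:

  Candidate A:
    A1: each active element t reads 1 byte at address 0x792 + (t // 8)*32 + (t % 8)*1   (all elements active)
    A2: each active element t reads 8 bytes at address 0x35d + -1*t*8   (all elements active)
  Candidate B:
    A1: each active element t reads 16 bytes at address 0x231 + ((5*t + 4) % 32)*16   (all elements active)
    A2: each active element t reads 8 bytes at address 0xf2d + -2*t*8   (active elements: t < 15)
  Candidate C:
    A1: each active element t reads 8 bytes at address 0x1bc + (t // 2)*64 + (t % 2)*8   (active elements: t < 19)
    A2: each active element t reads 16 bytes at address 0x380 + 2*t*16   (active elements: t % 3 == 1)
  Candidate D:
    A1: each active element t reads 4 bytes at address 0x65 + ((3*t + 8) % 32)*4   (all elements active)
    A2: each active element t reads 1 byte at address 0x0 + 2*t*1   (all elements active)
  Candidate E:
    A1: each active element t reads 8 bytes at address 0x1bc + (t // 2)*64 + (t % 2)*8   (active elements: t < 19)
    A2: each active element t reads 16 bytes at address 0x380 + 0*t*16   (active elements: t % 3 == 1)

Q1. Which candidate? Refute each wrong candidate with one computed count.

A: A1 gives 4 transactions, not 20
B: A1 gives 17 transactions, not 20
C: A2 gives 11 transactions, not 1
D: A1 gives 5 transactions, not 20
E: all counts match (20,1)

Answer: E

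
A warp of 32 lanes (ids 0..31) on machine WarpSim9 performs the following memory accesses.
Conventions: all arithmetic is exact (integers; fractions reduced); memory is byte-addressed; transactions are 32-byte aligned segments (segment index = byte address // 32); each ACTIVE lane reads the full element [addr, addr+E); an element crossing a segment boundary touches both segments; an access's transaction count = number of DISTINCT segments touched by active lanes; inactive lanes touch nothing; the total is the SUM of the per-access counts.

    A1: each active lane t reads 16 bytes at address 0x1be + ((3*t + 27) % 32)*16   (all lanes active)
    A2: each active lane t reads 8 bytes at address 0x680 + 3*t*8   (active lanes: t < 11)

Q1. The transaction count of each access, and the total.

A1: 17 transactions
A2: 8 transactions

Answer: 17,8; total 25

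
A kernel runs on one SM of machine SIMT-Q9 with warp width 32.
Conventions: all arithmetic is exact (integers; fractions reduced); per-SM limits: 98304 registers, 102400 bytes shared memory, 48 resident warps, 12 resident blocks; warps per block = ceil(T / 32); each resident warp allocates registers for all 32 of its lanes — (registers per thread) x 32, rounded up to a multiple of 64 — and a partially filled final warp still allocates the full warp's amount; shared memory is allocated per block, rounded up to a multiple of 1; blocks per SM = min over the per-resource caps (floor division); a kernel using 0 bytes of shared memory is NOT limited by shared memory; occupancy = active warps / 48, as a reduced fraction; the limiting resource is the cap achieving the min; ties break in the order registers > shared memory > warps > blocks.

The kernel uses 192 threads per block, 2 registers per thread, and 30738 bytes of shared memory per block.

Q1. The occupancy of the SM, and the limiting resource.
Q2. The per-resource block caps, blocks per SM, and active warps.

Answer: occupancy 3/8, limited by shared memory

registers: 256 blocks
shared memory: 3 blocks
warps: 8 blocks
blocks: 12 blocks

Answer: 3 blocks, 18 active warps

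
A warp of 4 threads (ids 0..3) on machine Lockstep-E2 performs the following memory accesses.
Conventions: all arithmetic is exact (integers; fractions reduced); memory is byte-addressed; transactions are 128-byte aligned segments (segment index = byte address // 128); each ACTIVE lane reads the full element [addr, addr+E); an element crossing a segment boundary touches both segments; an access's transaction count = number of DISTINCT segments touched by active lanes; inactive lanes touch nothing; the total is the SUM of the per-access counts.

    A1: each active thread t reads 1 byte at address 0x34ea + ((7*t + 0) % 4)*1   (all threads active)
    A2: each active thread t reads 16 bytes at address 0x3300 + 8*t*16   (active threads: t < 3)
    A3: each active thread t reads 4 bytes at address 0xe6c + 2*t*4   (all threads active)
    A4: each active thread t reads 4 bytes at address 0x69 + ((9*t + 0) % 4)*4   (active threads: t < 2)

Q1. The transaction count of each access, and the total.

A1: 1 transaction
A2: 3 transactions
A3: 2 transactions
A4: 1 transaction

Answer: 1,3,2,1; total 7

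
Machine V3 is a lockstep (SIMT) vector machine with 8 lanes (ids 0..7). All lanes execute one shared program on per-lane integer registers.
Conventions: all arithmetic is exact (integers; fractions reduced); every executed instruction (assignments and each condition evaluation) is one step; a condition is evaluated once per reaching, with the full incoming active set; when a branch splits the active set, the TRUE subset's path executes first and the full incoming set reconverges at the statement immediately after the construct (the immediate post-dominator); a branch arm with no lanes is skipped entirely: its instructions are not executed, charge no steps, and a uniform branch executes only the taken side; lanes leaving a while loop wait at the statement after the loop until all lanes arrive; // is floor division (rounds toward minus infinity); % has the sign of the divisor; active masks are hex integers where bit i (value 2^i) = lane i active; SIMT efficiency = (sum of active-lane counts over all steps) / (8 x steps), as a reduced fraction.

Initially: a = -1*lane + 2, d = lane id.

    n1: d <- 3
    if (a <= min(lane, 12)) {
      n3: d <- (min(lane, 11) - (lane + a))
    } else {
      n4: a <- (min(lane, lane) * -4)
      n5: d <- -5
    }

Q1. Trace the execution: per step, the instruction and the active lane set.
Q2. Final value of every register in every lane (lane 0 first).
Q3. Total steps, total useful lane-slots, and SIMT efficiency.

step 0: d <- 3                       0xff
step 1: eval (a <= min(lane, 12))    0xff
step 2: d <- (min(lane, 11) - (lane + a)) 0xfe
step 3: a <- (min(lane, lane) * -4)  0x01
step 4: d <- -5                      0x01

Answer: 5 steps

a: 0,1,0,-1,-2,-3,-4,-5
d: -5,-1,0,1,2,3,4,5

steps = 5; useful = 25; efficiency = 25/40 = 5/8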